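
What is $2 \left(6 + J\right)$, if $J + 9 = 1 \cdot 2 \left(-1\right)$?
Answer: $-10$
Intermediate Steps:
$J = -11$ ($J = -9 + 1 \cdot 2 \left(-1\right) = -9 + 2 \left(-1\right) = -9 - 2 = -11$)
$2 \left(6 + J\right) = 2 \left(6 - 11\right) = 2 \left(-5\right) = -10$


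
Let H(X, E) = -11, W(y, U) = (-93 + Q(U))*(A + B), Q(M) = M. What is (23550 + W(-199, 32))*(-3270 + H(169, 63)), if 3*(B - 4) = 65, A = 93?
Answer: -160552454/3 ≈ -5.3518e+7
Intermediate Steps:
B = 77/3 (B = 4 + (1/3)*65 = 4 + 65/3 = 77/3 ≈ 25.667)
W(y, U) = -11036 + 356*U/3 (W(y, U) = (-93 + U)*(93 + 77/3) = (-93 + U)*(356/3) = -11036 + 356*U/3)
(23550 + W(-199, 32))*(-3270 + H(169, 63)) = (23550 + (-11036 + (356/3)*32))*(-3270 - 11) = (23550 + (-11036 + 11392/3))*(-3281) = (23550 - 21716/3)*(-3281) = (48934/3)*(-3281) = -160552454/3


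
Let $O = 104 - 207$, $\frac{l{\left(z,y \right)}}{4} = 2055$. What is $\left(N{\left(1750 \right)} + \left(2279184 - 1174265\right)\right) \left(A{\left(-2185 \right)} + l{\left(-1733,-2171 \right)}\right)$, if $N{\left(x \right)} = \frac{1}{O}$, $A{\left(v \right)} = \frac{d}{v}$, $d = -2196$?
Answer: $\frac{107594585570304}{11845} \approx 9.0836 \cdot 10^{9}$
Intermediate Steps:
$l{\left(z,y \right)} = 8220$ ($l{\left(z,y \right)} = 4 \cdot 2055 = 8220$)
$A{\left(v \right)} = - \frac{2196}{v}$
$O = -103$
$N{\left(x \right)} = - \frac{1}{103}$ ($N{\left(x \right)} = \frac{1}{-103} = - \frac{1}{103}$)
$\left(N{\left(1750 \right)} + \left(2279184 - 1174265\right)\right) \left(A{\left(-2185 \right)} + l{\left(-1733,-2171 \right)}\right) = \left(- \frac{1}{103} + \left(2279184 - 1174265\right)\right) \left(- \frac{2196}{-2185} + 8220\right) = \left(- \frac{1}{103} + \left(2279184 - 1174265\right)\right) \left(\left(-2196\right) \left(- \frac{1}{2185}\right) + 8220\right) = \left(- \frac{1}{103} + 1104919\right) \left(\frac{2196}{2185} + 8220\right) = \frac{113806656}{103} \cdot \frac{17962896}{2185} = \frac{107594585570304}{11845}$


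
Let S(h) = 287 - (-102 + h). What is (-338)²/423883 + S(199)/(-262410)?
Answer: 2989823027/11123113803 ≈ 0.26879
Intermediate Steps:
S(h) = 389 - h (S(h) = 287 + (102 - h) = 389 - h)
(-338)²/423883 + S(199)/(-262410) = (-338)²/423883 + (389 - 1*199)/(-262410) = 114244*(1/423883) + (389 - 199)*(-1/262410) = 114244/423883 + 190*(-1/262410) = 114244/423883 - 19/26241 = 2989823027/11123113803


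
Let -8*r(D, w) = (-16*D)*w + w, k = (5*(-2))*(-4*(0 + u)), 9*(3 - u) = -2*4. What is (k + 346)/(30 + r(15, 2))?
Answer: 18056/3231 ≈ 5.5884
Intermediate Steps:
u = 35/9 (u = 3 - (-2)*4/9 = 3 - ⅑*(-8) = 3 + 8/9 = 35/9 ≈ 3.8889)
k = 1400/9 (k = (5*(-2))*(-4*(0 + 35/9)) = -(-40)*35/9 = -10*(-140/9) = 1400/9 ≈ 155.56)
r(D, w) = -w/8 + 2*D*w (r(D, w) = -((-16*D)*w + w)/8 = -(-16*D*w + w)/8 = -(w - 16*D*w)/8 = -w/8 + 2*D*w)
(k + 346)/(30 + r(15, 2)) = (1400/9 + 346)/(30 + (⅛)*2*(-1 + 16*15)) = 4514/(9*(30 + (⅛)*2*(-1 + 240))) = 4514/(9*(30 + (⅛)*2*239)) = 4514/(9*(30 + 239/4)) = 4514/(9*(359/4)) = (4514/9)*(4/359) = 18056/3231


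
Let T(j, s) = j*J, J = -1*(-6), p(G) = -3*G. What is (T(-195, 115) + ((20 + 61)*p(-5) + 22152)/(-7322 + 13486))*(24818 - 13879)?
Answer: -78635143707/6164 ≈ -1.2757e+7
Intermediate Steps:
J = 6
T(j, s) = 6*j (T(j, s) = j*6 = 6*j)
(T(-195, 115) + ((20 + 61)*p(-5) + 22152)/(-7322 + 13486))*(24818 - 13879) = (6*(-195) + ((20 + 61)*(-3*(-5)) + 22152)/(-7322 + 13486))*(24818 - 13879) = (-1170 + (81*15 + 22152)/6164)*10939 = (-1170 + (1215 + 22152)*(1/6164))*10939 = (-1170 + 23367*(1/6164))*10939 = (-1170 + 23367/6164)*10939 = -7188513/6164*10939 = -78635143707/6164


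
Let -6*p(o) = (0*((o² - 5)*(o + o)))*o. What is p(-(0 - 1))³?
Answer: 0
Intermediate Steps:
p(o) = 0 (p(o) = -0*((o² - 5)*(o + o))*o/6 = -0*((-5 + o²)*(2*o))*o/6 = -0*(2*o*(-5 + o²))*o/6 = -0*o = -⅙*0 = 0)
p(-(0 - 1))³ = 0³ = 0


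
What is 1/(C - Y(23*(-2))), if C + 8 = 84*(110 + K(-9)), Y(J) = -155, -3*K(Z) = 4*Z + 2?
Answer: 1/10339 ≈ 9.6721e-5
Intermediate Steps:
K(Z) = -2/3 - 4*Z/3 (K(Z) = -(4*Z + 2)/3 = -(2 + 4*Z)/3 = -2/3 - 4*Z/3)
C = 10184 (C = -8 + 84*(110 + (-2/3 - 4/3*(-9))) = -8 + 84*(110 + (-2/3 + 12)) = -8 + 84*(110 + 34/3) = -8 + 84*(364/3) = -8 + 10192 = 10184)
1/(C - Y(23*(-2))) = 1/(10184 - 1*(-155)) = 1/(10184 + 155) = 1/10339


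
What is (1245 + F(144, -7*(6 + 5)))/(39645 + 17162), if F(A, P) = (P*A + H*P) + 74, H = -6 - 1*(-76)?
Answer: -15159/56807 ≈ -0.26685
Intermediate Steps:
H = 70 (H = -6 + 76 = 70)
F(A, P) = 74 + 70*P + A*P (F(A, P) = (P*A + 70*P) + 74 = (A*P + 70*P) + 74 = (70*P + A*P) + 74 = 74 + 70*P + A*P)
(1245 + F(144, -7*(6 + 5)))/(39645 + 17162) = (1245 + (74 + 70*(-7*(6 + 5)) + 144*(-7*(6 + 5))))/(39645 + 17162) = (1245 + (74 + 70*(-7*11) + 144*(-7*11)))/56807 = (1245 + (74 + 70*(-77) + 144*(-77)))*(1/56807) = (1245 + (74 - 5390 - 11088))*(1/56807) = (1245 - 16404)*(1/56807) = -15159*1/56807 = -15159/56807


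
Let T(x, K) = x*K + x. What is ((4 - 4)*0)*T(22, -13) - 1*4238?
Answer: -4238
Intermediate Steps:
T(x, K) = x + K*x (T(x, K) = K*x + x = x + K*x)
((4 - 4)*0)*T(22, -13) - 1*4238 = ((4 - 4)*0)*(22*(1 - 13)) - 1*4238 = (0*0)*(22*(-12)) - 4238 = 0*(-264) - 4238 = 0 - 4238 = -4238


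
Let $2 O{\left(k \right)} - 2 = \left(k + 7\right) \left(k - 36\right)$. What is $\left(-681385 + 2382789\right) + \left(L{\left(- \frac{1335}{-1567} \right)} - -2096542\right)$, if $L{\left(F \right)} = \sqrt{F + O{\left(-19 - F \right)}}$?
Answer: $3797946 + \frac{\sqrt{885830074}}{1567} \approx 3.798 \cdot 10^{6}$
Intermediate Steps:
$O{\left(k \right)} = 1 + \frac{\left(-36 + k\right) \left(7 + k\right)}{2}$ ($O{\left(k \right)} = 1 + \frac{\left(k + 7\right) \left(k - 36\right)}{2} = 1 + \frac{\left(7 + k\right) \left(-36 + k\right)}{2} = 1 + \frac{\left(-36 + k\right) \left(7 + k\right)}{2}$)
$L{\left(F \right)} = \sqrt{\frac{301}{2} + \frac{\left(-19 - F\right)^{2}}{2} + \frac{31 F}{2}}$ ($L{\left(F \right)} = \sqrt{F - \left(125 - \frac{\left(-19 - F\right)^{2}}{2} + \frac{29 \left(-19 - F\right)}{2}\right)} = \sqrt{F + \left(-125 + \frac{\left(-19 - F\right)^{2}}{2} + \left(\frac{551}{2} + \frac{29 F}{2}\right)\right)} = \sqrt{F + \left(\frac{301}{2} + \frac{\left(-19 - F\right)^{2}}{2} + \frac{29 F}{2}\right)} = \sqrt{\frac{301}{2} + \frac{\left(-19 - F\right)^{2}}{2} + \frac{31 F}{2}}$)
$\left(-681385 + 2382789\right) + \left(L{\left(- \frac{1335}{-1567} \right)} - -2096542\right) = \left(-681385 + 2382789\right) + \left(\frac{\sqrt{1324 + 2 \left(- \frac{1335}{-1567}\right)^{2} + 138 \left(- \frac{1335}{-1567}\right)}}{2} - -2096542\right) = 1701404 + \left(\frac{\sqrt{1324 + 2 \left(\left(-1335\right) \left(- \frac{1}{1567}\right)\right)^{2} + 138 \left(\left(-1335\right) \left(- \frac{1}{1567}\right)\right)}}{2} + 2096542\right) = 1701404 + \left(\frac{\sqrt{1324 + 2 \left(\frac{1335}{1567}\right)^{2} + 138 \cdot \frac{1335}{1567}}}{2} + 2096542\right) = 1701404 + \left(\frac{\sqrt{1324 + 2 \cdot \frac{1782225}{2455489} + \frac{184230}{1567}}}{2} + 2096542\right) = 1701404 + \left(\frac{\sqrt{1324 + \frac{3564450}{2455489} + \frac{184230}{1567}}}{2} + 2096542\right) = 1701404 + \left(\frac{\sqrt{\frac{3543320296}{2455489}}}{2} + 2096542\right) = 1701404 + \left(\frac{\frac{2}{1567} \sqrt{885830074}}{2} + 2096542\right) = 1701404 + \left(\frac{\sqrt{885830074}}{1567} + 2096542\right) = 1701404 + \left(2096542 + \frac{\sqrt{885830074}}{1567}\right) = 3797946 + \frac{\sqrt{885830074}}{1567}$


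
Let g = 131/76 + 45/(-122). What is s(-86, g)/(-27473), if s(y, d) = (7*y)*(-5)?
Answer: -3010/27473 ≈ -0.10956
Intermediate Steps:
g = 6281/4636 (g = 131*(1/76) + 45*(-1/122) = 131/76 - 45/122 = 6281/4636 ≈ 1.3548)
s(y, d) = -35*y
s(-86, g)/(-27473) = -35*(-86)/(-27473) = 3010*(-1/27473) = -3010/27473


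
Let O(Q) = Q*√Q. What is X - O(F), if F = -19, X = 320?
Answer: 320 + 19*I*√19 ≈ 320.0 + 82.819*I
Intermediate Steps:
O(Q) = Q^(3/2)
X - O(F) = 320 - (-19)^(3/2) = 320 - (-19)*I*√19 = 320 + 19*I*√19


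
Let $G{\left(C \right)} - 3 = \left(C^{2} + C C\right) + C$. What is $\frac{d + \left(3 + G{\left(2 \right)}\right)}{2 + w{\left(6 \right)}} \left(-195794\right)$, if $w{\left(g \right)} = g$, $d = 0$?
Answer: $-391588$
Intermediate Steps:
$G{\left(C \right)} = 3 + C + 2 C^{2}$ ($G{\left(C \right)} = 3 + \left(\left(C^{2} + C C\right) + C\right) = 3 + \left(\left(C^{2} + C^{2}\right) + C\right) = 3 + \left(2 C^{2} + C\right) = 3 + \left(C + 2 C^{2}\right) = 3 + C + 2 C^{2}$)
$\frac{d + \left(3 + G{\left(2 \right)}\right)}{2 + w{\left(6 \right)}} \left(-195794\right) = \frac{0 + \left(3 + \left(3 + 2 + 2 \cdot 2^{2}\right)\right)}{2 + 6} \left(-195794\right) = \frac{0 + \left(3 + \left(3 + 2 + 2 \cdot 4\right)\right)}{8} \left(-195794\right) = \left(0 + \left(3 + \left(3 + 2 + 8\right)\right)\right) \frac{1}{8} \left(-195794\right) = \left(0 + \left(3 + 13\right)\right) \frac{1}{8} \left(-195794\right) = \left(0 + 16\right) \frac{1}{8} \left(-195794\right) = 16 \cdot \frac{1}{8} \left(-195794\right) = 2 \left(-195794\right) = -391588$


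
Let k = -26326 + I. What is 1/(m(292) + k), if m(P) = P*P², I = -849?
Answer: 1/24869913 ≈ 4.0209e-8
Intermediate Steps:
m(P) = P³
k = -27175 (k = -26326 - 849 = -27175)
1/(m(292) + k) = 1/(292³ - 27175) = 1/(24897088 - 27175) = 1/24869913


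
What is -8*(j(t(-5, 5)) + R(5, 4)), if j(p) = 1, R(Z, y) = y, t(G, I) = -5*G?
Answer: -40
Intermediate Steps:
-8*(j(t(-5, 5)) + R(5, 4)) = -8*(1 + 4) = -8*5 = -40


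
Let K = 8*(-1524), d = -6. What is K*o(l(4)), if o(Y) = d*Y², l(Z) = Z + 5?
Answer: 5925312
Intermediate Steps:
l(Z) = 5 + Z
o(Y) = -6*Y²
K = -12192
K*o(l(4)) = -(-73152)*(5 + 4)² = -(-73152)*9² = -(-73152)*81 = -12192*(-486) = 5925312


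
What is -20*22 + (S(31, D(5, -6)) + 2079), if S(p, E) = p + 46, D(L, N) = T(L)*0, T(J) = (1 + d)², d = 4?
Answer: 1716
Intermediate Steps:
T(J) = 25 (T(J) = (1 + 4)² = 5² = 25)
D(L, N) = 0 (D(L, N) = 25*0 = 0)
S(p, E) = 46 + p
-20*22 + (S(31, D(5, -6)) + 2079) = -20*22 + ((46 + 31) + 2079) = -440 + (77 + 2079) = -440 + 2156 = 1716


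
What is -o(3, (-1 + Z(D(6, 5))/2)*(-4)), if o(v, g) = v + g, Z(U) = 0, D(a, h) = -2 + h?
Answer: -7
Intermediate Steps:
o(v, g) = g + v
-o(3, (-1 + Z(D(6, 5))/2)*(-4)) = -((-1 + 0/2)*(-4) + 3) = -((-1 + 0*(½))*(-4) + 3) = -((-1 + 0)*(-4) + 3) = -(-1*(-4) + 3) = -(4 + 3) = -1*7 = -7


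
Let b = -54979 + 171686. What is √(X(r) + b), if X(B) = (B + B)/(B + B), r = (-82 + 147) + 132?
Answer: 2*√29177 ≈ 341.63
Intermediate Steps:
r = 197 (r = 65 + 132 = 197)
X(B) = 1 (X(B) = (2*B)/((2*B)) = (2*B)*(1/(2*B)) = 1)
b = 116707
√(X(r) + b) = √(1 + 116707) = √116708 = 2*√29177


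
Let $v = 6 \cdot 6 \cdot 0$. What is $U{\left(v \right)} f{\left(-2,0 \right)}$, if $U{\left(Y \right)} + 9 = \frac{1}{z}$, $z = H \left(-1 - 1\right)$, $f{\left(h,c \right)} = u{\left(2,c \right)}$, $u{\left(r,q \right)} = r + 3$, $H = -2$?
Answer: $- \frac{175}{4} \approx -43.75$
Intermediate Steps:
$u{\left(r,q \right)} = 3 + r$
$f{\left(h,c \right)} = 5$ ($f{\left(h,c \right)} = 3 + 2 = 5$)
$z = 4$ ($z = - 2 \left(-1 - 1\right) = \left(-2\right) \left(-2\right) = 4$)
$v = 0$ ($v = 36 \cdot 0 = 0$)
$U{\left(Y \right)} = - \frac{35}{4}$ ($U{\left(Y \right)} = -9 + \frac{1}{4} = - \frac{35}{4}$)
$U{\left(v \right)} f{\left(-2,0 \right)} = \left(- \frac{35}{4}\right) 5 = - \frac{175}{4}$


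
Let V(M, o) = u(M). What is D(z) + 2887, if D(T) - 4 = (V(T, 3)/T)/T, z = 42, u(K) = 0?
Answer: 2891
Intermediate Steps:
V(M, o) = 0
D(T) = 4 (D(T) = 4 + (0/T)/T = 4 + 0/T = 4 + 0 = 4)
D(z) + 2887 = 4 + 2887 = 2891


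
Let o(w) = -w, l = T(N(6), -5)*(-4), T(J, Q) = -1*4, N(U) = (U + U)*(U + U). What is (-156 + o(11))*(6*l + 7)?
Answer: -17201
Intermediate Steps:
N(U) = 4*U**2 (N(U) = (2*U)*(2*U) = 4*U**2)
T(J, Q) = -4
l = 16 (l = -4*(-4) = 16)
(-156 + o(11))*(6*l + 7) = (-156 - 1*11)*(6*16 + 7) = (-156 - 11)*(96 + 7) = -167*103 = -17201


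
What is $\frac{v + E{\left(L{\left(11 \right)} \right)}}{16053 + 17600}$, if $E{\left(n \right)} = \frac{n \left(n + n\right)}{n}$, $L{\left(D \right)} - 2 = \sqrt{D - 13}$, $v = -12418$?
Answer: $- \frac{12414}{33653} + \frac{2 i \sqrt{2}}{33653} \approx -0.36888 + 8.4047 \cdot 10^{-5} i$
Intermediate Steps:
$L{\left(D \right)} = 2 + \sqrt{-13 + D}$ ($L{\left(D \right)} = 2 + \sqrt{D - 13} = 2 + \sqrt{-13 + D}$)
$E{\left(n \right)} = 2 n$ ($E{\left(n \right)} = \frac{n 2 n}{n} = \frac{2 n^{2}}{n} = 2 n$)
$\frac{v + E{\left(L{\left(11 \right)} \right)}}{16053 + 17600} = \frac{-12418 + 2 \left(2 + \sqrt{-13 + 11}\right)}{16053 + 17600} = \frac{-12418 + 2 \left(2 + \sqrt{-2}\right)}{33653} = \left(-12418 + 2 \left(2 + i \sqrt{2}\right)\right) \frac{1}{33653} = \left(-12418 + \left(4 + 2 i \sqrt{2}\right)\right) \frac{1}{33653} = \left(-12414 + 2 i \sqrt{2}\right) \frac{1}{33653} = - \frac{12414}{33653} + \frac{2 i \sqrt{2}}{33653}$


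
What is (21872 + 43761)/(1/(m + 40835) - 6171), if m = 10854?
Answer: -3392504137/318972818 ≈ -10.636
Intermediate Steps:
(21872 + 43761)/(1/(m + 40835) - 6171) = (21872 + 43761)/(1/(10854 + 40835) - 6171) = 65633/(1/51689 - 6171) = 65633/(-318972818/51689) = 65633*(-51689/318972818) = -3392504137/318972818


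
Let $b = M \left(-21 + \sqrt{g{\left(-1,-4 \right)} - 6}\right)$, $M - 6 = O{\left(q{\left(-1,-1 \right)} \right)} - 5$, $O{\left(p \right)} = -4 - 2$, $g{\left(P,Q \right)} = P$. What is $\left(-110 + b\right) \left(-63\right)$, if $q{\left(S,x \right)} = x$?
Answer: $315 + 315 i \sqrt{7} \approx 315.0 + 833.41 i$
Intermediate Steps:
$O{\left(p \right)} = -6$ ($O{\left(p \right)} = -4 - 2 = -6$)
$M = -5$ ($M = 6 - 11 = -5$)
$b = 105 - 5 i \sqrt{7}$ ($b = - 5 \left(-21 + \sqrt{-1 - 6}\right) = - 5 \left(-21 + \sqrt{-7}\right) = - 5 \left(-21 + i \sqrt{7}\right) = 105 - 5 i \sqrt{7} \approx 105.0 - 13.229 i$)
$\left(-110 + b\right) \left(-63\right) = \left(-110 + \left(105 - 5 i \sqrt{7}\right)\right) \left(-63\right) = \left(-5 - 5 i \sqrt{7}\right) \left(-63\right) = 315 + 315 i \sqrt{7}$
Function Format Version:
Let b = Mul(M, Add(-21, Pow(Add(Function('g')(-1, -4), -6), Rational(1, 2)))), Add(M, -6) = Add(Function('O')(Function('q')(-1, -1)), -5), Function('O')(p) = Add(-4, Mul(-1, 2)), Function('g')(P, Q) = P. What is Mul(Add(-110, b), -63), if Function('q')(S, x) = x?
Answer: Add(315, Mul(315, I, Pow(7, Rational(1, 2)))) ≈ Add(315.00, Mul(833.41, I))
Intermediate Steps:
Function('O')(p) = -6 (Function('O')(p) = Add(-4, -2) = -6)
M = -5 (M = Add(6, Add(-6, -5)) = Add(6, -11) = -5)
b = Add(105, Mul(-5, I, Pow(7, Rational(1, 2)))) (b = Mul(-5, Add(-21, Pow(Add(-1, -6), Rational(1, 2)))) = Mul(-5, Add(-21, Pow(-7, Rational(1, 2)))) = Mul(-5, Add(-21, Mul(I, Pow(7, Rational(1, 2))))) = Add(105, Mul(-5, I, Pow(7, Rational(1, 2)))) ≈ Add(105.00, Mul(-13.229, I)))
Mul(Add(-110, b), -63) = Mul(Add(-110, Add(105, Mul(-5, I, Pow(7, Rational(1, 2))))), -63) = Mul(Add(-5, Mul(-5, I, Pow(7, Rational(1, 2)))), -63) = Add(315, Mul(315, I, Pow(7, Rational(1, 2))))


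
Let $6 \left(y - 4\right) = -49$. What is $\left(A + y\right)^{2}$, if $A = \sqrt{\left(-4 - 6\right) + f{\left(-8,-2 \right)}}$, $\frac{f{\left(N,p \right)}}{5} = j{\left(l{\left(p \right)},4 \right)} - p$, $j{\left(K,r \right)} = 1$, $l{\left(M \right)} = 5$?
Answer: $\frac{805}{36} - \frac{25 \sqrt{5}}{3} \approx 3.7272$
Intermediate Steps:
$y = - \frac{25}{6}$ ($y = 4 + \frac{1}{6} \left(-49\right) = 4 - \frac{49}{6} = - \frac{25}{6} \approx -4.1667$)
$f{\left(N,p \right)} = 5 - 5 p$ ($f{\left(N,p \right)} = 5 \left(1 - p\right) = 5 - 5 p$)
$A = \sqrt{5}$ ($A = \sqrt{\left(-4 - 6\right) + \left(5 - -10\right)} = \sqrt{-10 + \left(5 + 10\right)} = \sqrt{-10 + 15} = \sqrt{5} \approx 2.2361$)
$\left(A + y\right)^{2} = \left(\sqrt{5} - \frac{25}{6}\right)^{2} = \left(- \frac{25}{6} + \sqrt{5}\right)^{2}$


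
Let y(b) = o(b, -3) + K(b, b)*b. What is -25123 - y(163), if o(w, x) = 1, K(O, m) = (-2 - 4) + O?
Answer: -50715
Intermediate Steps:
K(O, m) = -6 + O
y(b) = 1 + b*(-6 + b) (y(b) = 1 + (-6 + b)*b = 1 + b*(-6 + b))
-25123 - y(163) = -25123 - (1 + 163*(-6 + 163)) = -25123 - (1 + 163*157) = -25123 - (1 + 25591) = -25123 - 1*25592 = -25123 - 25592 = -50715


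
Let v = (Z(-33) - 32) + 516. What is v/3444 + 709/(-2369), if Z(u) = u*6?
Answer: -882131/4079418 ≈ -0.21624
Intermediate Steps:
Z(u) = 6*u
v = 286 (v = (6*(-33) - 32) + 516 = (-198 - 32) + 516 = -230 + 516 = 286)
v/3444 + 709/(-2369) = 286/3444 + 709/(-2369) = 286*(1/3444) + 709*(-1/2369) = 143/1722 - 709/2369 = -882131/4079418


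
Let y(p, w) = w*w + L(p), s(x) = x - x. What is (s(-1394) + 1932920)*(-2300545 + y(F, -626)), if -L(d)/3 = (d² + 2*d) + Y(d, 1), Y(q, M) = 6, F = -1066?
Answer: -10266432038280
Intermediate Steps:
s(x) = 0
L(d) = -18 - 6*d - 3*d² (L(d) = -3*((d² + 2*d) + 6) = -3*(6 + d² + 2*d) = -18 - 6*d - 3*d²)
y(p, w) = -18 + w² - 6*p - 3*p² (y(p, w) = w*w + (-18 - 6*p - 3*p²) = w² + (-18 - 6*p - 3*p²) = -18 + w² - 6*p - 3*p²)
(s(-1394) + 1932920)*(-2300545 + y(F, -626)) = (0 + 1932920)*(-2300545 + (-18 + (-626)² - 6*(-1066) - 3*(-1066)²)) = 1932920*(-2300545 + (-18 + 391876 + 6396 - 3*1136356)) = 1932920*(-2300545 + (-18 + 391876 + 6396 - 3409068)) = 1932920*(-2300545 - 3010814) = 1932920*(-5311359) = -10266432038280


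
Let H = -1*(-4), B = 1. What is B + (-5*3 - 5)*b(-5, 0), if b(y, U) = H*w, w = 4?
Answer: -319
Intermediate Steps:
H = 4
b(y, U) = 16 (b(y, U) = 4*4 = 16)
B + (-5*3 - 5)*b(-5, 0) = 1 + (-5*3 - 5)*16 = 1 + (-15 - 5)*16 = 1 - 20*16 = 1 - 320 = -319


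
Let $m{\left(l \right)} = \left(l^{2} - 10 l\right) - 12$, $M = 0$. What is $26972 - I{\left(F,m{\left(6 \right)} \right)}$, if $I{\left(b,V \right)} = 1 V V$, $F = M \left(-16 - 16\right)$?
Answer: $25676$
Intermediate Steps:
$m{\left(l \right)} = -12 + l^{2} - 10 l$
$F = 0$ ($F = 0 \left(-16 - 16\right) = 0 \left(-32\right) = 0$)
$I{\left(b,V \right)} = V^{2}$ ($I{\left(b,V \right)} = V V = V^{2}$)
$26972 - I{\left(F,m{\left(6 \right)} \right)} = 26972 - \left(-12 + 6^{2} - 60\right)^{2} = 26972 - \left(-12 + 36 - 60\right)^{2} = 26972 - \left(-36\right)^{2} = 26972 - 1296 = 25676$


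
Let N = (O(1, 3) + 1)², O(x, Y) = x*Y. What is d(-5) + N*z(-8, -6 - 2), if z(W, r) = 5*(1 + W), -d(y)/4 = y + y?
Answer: -520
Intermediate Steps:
d(y) = -8*y (d(y) = -4*(y + y) = -8*y)
z(W, r) = 5 + 5*W
O(x, Y) = Y*x
N = 16 (N = (3*1 + 1)² = (3 + 1)² = 4² = 16)
d(-5) + N*z(-8, -6 - 2) = -8*(-5) + 16*(5 + 5*(-8)) = 40 + 16*(5 - 40) = 40 + 16*(-35) = 40 - 560 = -520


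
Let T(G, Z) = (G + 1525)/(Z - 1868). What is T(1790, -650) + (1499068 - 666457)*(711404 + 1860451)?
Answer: 5391931294250475/2518 ≈ 2.1414e+12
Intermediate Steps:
T(G, Z) = (1525 + G)/(-1868 + Z)
T(1790, -650) + (1499068 - 666457)*(711404 + 1860451) = (1525 + 1790)/(-1868 - 650) + (1499068 - 666457)*(711404 + 1860451) = 3315/(-2518) + 832611*2571855 = -1/2518*3315 + 2141354763405 = -3315/2518 + 2141354763405 = 5391931294250475/2518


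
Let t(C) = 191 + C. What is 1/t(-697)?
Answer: -1/506 ≈ -0.0019763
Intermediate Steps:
1/t(-697) = 1/(191 - 697) = 1/(-506) = -1/506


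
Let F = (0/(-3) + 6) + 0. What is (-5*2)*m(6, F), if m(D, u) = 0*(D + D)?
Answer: 0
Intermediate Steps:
F = 6 (F = (0*(-1/3) + 6) + 0 = (0 + 6) + 0 = 6 + 0 = 6)
m(D, u) = 0 (m(D, u) = 0*(2*D) = 0)
(-5*2)*m(6, F) = -5*2*0 = -10*0 = 0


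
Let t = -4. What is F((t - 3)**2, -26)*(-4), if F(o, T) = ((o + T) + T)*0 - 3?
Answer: 12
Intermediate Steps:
F(o, T) = -3 (F(o, T) = ((T + o) + T)*0 - 3 = (o + 2*T)*0 - 3 = 0 - 3 = -3)
F((t - 3)**2, -26)*(-4) = -3*(-4) = 12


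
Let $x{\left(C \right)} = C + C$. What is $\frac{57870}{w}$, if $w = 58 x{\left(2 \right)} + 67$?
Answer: $\frac{57870}{299} \approx 193.55$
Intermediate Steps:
$x{\left(C \right)} = 2 C$
$w = 299$ ($w = 58 \cdot 2 \cdot 2 + 67 = 58 \cdot 4 + 67 = 232 + 67 = 299$)
$\frac{57870}{w} = \frac{57870}{299}$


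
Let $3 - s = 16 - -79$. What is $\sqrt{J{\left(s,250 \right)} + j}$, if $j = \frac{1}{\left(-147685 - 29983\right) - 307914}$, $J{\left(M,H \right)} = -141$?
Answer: $\frac{7 i \sqrt{678497416034}}{485582} \approx 11.874 i$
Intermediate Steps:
$s = -92$ ($s = 3 - \left(16 - -79\right) = 3 - \left(16 + 79\right) = 3 - 95 = -92$)
$j = - \frac{1}{485582}$ ($j = \frac{1}{-177668 - 307914} = \frac{1}{-485582} = - \frac{1}{485582} \approx -2.0594 \cdot 10^{-6}$)
$\sqrt{J{\left(s,250 \right)} + j} = \sqrt{-141 - \frac{1}{485582}} = \sqrt{- \frac{68467063}{485582}} = \frac{7 i \sqrt{678497416034}}{485582}$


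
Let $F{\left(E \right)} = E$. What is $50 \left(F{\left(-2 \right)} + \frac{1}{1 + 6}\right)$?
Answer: $- \frac{650}{7} \approx -92.857$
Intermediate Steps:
$50 \left(F{\left(-2 \right)} + \frac{1}{1 + 6}\right) = 50 \left(-2 + \frac{1}{1 + 6}\right) = 50 \left(-2 + \frac{1}{7}\right) = 50 \left(- \frac{13}{7}\right) = - \frac{650}{7}$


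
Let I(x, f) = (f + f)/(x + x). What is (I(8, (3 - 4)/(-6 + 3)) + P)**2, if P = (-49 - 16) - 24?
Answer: 4558225/576 ≈ 7913.6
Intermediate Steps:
P = -89 (P = -65 - 24 = -89)
I(x, f) = f/x (I(x, f) = (2*f)/((2*x)) = (2*f)*(1/(2*x)) = f/x)
(I(8, (3 - 4)/(-6 + 3)) + P)**2 = (((3 - 4)/(-6 + 3))/8 - 89)**2 = (-1/(-3)*(1/8) - 89)**2 = (-1*(-1/3)*(1/8) - 89)**2 = ((1/3)*(1/8) - 89)**2 = (1/24 - 89)**2 = (-2135/24)**2 = 4558225/576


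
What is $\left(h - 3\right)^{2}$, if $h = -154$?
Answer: $24649$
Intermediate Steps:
$\left(h - 3\right)^{2} = \left(-154 - 3\right)^{2} = \left(-157\right)^{2} = 24649$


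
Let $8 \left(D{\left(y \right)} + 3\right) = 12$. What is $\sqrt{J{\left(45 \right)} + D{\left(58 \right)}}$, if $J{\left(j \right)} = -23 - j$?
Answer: $\frac{i \sqrt{278}}{2} \approx 8.3367 i$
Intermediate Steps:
$D{\left(y \right)} = - \frac{3}{2}$ ($D{\left(y \right)} = -3 + \frac{1}{8} \cdot 12 = -3 + \frac{3}{2} = - \frac{3}{2}$)
$\sqrt{J{\left(45 \right)} + D{\left(58 \right)}} = \sqrt{\left(-23 - 45\right) - \frac{3}{2}} = \sqrt{-68 - \frac{3}{2}} = \sqrt{- \frac{139}{2}} = \frac{i \sqrt{278}}{2}$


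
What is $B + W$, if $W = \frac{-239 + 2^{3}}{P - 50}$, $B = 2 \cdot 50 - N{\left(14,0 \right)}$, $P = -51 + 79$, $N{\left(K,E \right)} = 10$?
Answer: $\frac{201}{2} \approx 100.5$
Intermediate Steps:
$P = 28$
$B = 90$ ($B = 2 \cdot 50 - 10 = 100 - 10 = 90$)
$W = \frac{21}{2}$ ($W = \frac{-239 + 2^{3}}{28 - 50} = \frac{-239 + 8}{-22} = \left(-231\right) \left(- \frac{1}{22}\right) = \frac{21}{2} \approx 10.5$)
$B + W = 90 + \frac{21}{2} = \frac{201}{2}$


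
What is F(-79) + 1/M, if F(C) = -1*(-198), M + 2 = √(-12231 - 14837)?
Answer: 2680127/13536 - I*√6767/13536 ≈ 198.0 - 0.0060773*I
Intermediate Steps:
M = -2 + 2*I*√6767 (M = -2 + √(-12231 - 14837) = -2 + √(-27068) = -2 + 2*I*√6767 ≈ -2.0 + 164.52*I)
F(C) = 198
F(-79) + 1/M = 198 + 1/(-2 + 2*I*√6767)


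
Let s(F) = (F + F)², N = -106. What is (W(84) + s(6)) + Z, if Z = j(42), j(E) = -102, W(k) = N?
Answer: -64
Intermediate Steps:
W(k) = -106
Z = -102
s(F) = 4*F² (s(F) = (2*F)² = 4*F²)
(W(84) + s(6)) + Z = (-106 + 4*6²) - 102 = (-106 + 4*36) - 102 = (-106 + 144) - 102 = 38 - 102 = -64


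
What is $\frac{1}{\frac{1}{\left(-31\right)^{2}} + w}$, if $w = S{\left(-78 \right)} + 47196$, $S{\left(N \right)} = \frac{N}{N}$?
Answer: $\frac{961}{45356318} \approx 2.1188 \cdot 10^{-5}$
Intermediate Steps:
$S{\left(N \right)} = 1$
$w = 47197$ ($w = 1 + 47196 = 47197$)
$\frac{1}{\frac{1}{\left(-31\right)^{2}} + w} = \frac{1}{\frac{1}{\left(-31\right)^{2}} + 47197} = \frac{1}{\frac{1}{961} + 47197} = \frac{1}{\frac{45356318}{961}} = \frac{961}{45356318}$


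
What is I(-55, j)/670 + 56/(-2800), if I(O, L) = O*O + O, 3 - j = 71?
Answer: 14783/3350 ≈ 4.4128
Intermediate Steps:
j = -68 (j = 3 - 1*71 = 3 - 71 = -68)
I(O, L) = O + O² (I(O, L) = O² + O = O + O²)
I(-55, j)/670 + 56/(-2800) = -55*(1 - 55)/670 + 56/(-2800) = -55*(-54)*(1/670) + 56*(-1/2800) = 2970*(1/670) - 1/50 = 297/67 - 1/50 = 14783/3350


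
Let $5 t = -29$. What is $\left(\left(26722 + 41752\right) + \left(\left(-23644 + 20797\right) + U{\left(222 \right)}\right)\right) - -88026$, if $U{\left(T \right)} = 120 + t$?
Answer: $\frac{768836}{5} \approx 1.5377 \cdot 10^{5}$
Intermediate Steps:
$t = - \frac{29}{5}$ ($t = \frac{1}{5} \left(-29\right) = - \frac{29}{5} \approx -5.8$)
$U{\left(T \right)} = \frac{571}{5}$ ($U{\left(T \right)} = 120 - \frac{29}{5} = \frac{571}{5}$)
$\left(\left(26722 + 41752\right) + \left(\left(-23644 + 20797\right) + U{\left(222 \right)}\right)\right) - -88026 = \left(\left(26722 + 41752\right) + \left(\left(-23644 + 20797\right) + \frac{571}{5}\right)\right) - -88026 = \left(68474 + \left(-2847 + \frac{571}{5}\right)\right) + 88026 = \left(68474 - \frac{13664}{5}\right) + 88026 = \frac{328706}{5} + 88026 = \frac{768836}{5}$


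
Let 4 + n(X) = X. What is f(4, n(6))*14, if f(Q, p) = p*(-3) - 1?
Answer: -98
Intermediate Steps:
n(X) = -4 + X
f(Q, p) = -1 - 3*p (f(Q, p) = -3*p - 1 = -1 - 3*p)
f(4, n(6))*14 = (-1 - 3*(-4 + 6))*14 = (-1 - 3*2)*14 = (-1 - 6)*14 = -7*14 = -98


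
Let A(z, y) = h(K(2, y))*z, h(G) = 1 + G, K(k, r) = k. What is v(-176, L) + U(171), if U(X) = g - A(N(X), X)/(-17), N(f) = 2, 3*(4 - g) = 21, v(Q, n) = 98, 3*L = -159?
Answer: 1621/17 ≈ 95.353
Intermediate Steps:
L = -53 (L = (⅓)*(-159) = -53)
g = -3 (g = 4 - ⅓*21 = 4 - 7 = -3)
A(z, y) = 3*z (A(z, y) = (1 + 2)*z = 3*z)
U(X) = -45/17 (U(X) = -3 - 3*2/(-17) = -3 - 6*(-1)/17 = -3 - 1*(-6/17) = -3 + 6/17 = -45/17)
v(-176, L) + U(171) = 98 - 45/17 = 1621/17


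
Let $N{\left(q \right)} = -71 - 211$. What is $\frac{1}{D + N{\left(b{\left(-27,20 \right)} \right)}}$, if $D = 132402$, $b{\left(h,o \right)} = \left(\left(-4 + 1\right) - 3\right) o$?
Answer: $\frac{1}{132120} \approx 7.5689 \cdot 10^{-6}$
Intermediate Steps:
$b{\left(h,o \right)} = - 6 o$ ($b{\left(h,o \right)} = \left(-3 - 3\right) o = - 6 o$)
$N{\left(q \right)} = -282$
$\frac{1}{D + N{\left(b{\left(-27,20 \right)} \right)}} = \frac{1}{132402 - 282} = \frac{1}{132120}$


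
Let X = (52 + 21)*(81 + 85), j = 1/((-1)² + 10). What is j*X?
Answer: 12118/11 ≈ 1101.6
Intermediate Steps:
j = 1/11 (j = 1/(1 + 10) = 1/11 ≈ 0.090909)
X = 12118 (X = 73*166 = 12118)
j*X = (1/11)*12118 = 12118/11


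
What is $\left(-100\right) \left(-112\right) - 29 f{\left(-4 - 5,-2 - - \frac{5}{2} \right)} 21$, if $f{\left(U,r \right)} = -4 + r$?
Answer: $\frac{26663}{2} \approx 13332.0$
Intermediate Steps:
$\left(-100\right) \left(-112\right) - 29 f{\left(-4 - 5,-2 - - \frac{5}{2} \right)} 21 = \left(-100\right) \left(-112\right) - 29 \left(-4 - \left(2 - \frac{5}{2}\right)\right) 21 = 11200 - 29 \left(-4 - \left(2 - \frac{5}{2}\right)\right) 21 = 11200 - 29 \left(-4 - - \frac{1}{2}\right) 21 = 11200 - 29 \left(-4 + \left(-2 + \frac{5}{2}\right)\right) 21 = 11200 - 29 \left(-4 + \frac{1}{2}\right) 21 = 11200 - 29 \left(- \frac{7}{2}\right) 21 = 11200 - \left(- \frac{203}{2}\right) 21 = 11200 - - \frac{4263}{2} = 11200 + \frac{4263}{2} = \frac{26663}{2}$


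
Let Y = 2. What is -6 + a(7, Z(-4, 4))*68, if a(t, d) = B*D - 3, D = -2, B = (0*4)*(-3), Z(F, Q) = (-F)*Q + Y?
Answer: -210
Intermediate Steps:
Z(F, Q) = 2 - F*Q (Z(F, Q) = (-F)*Q + 2 = -F*Q + 2 = 2 - F*Q)
B = 0 (B = 0*(-3) = 0)
a(t, d) = -3 (a(t, d) = 0*(-2) - 3 = 0 - 3 = -3)
-6 + a(7, Z(-4, 4))*68 = -6 - 3*68 = -6 - 204 = -210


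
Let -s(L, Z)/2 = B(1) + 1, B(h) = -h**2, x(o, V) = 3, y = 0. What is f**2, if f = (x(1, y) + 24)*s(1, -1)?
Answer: 0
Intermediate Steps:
s(L, Z) = 0 (s(L, Z) = -2*(-1*1**2 + 1) = -2*(-1*1 + 1) = -2*(-1 + 1) = -2*0 = 0)
f = 0 (f = (3 + 24)*0 = 27*0 = 0)
f**2 = 0**2 = 0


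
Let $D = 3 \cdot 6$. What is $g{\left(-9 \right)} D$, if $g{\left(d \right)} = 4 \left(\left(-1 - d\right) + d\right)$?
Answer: $-72$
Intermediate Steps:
$g{\left(d \right)} = -4$ ($g{\left(d \right)} = 4 \left(-1\right) = -4$)
$D = 18$
$g{\left(-9 \right)} D = \left(-4\right) 18 = -72$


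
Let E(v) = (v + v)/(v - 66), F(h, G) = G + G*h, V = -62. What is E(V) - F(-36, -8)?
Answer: -8929/32 ≈ -279.03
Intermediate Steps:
E(v) = 2*v/(-66 + v) (E(v) = (2*v)/(-66 + v) = 2*v/(-66 + v))
E(V) - F(-36, -8) = 2*(-62)/(-66 - 62) - (-8)*(1 - 36) = 2*(-62)/(-128) - (-8)*(-35) = 2*(-62)*(-1/128) - 1*280 = 31/32 - 280 = -8929/32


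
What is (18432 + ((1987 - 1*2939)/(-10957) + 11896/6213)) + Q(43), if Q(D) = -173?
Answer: 1243133040067/68075841 ≈ 18261.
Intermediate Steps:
(18432 + ((1987 - 1*2939)/(-10957) + 11896/6213)) + Q(43) = (18432 + ((1987 - 1*2939)/(-10957) + 11896/6213)) - 173 = (18432 + ((1987 - 2939)*(-1/10957) + 11896*(1/6213))) - 173 = (18432 + (-952*(-1/10957) + 11896/6213)) - 173 = (18432 + (952/10957 + 11896/6213)) - 173 = (18432 + 136259248/68075841) - 173 = 1254910160560/68075841 - 173 = 1243133040067/68075841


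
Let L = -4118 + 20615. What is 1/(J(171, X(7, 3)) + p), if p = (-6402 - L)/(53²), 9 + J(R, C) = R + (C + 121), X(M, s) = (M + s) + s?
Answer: 2809/808565 ≈ 0.0034741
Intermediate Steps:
X(M, s) = M + 2*s
L = 16497
J(R, C) = 112 + C + R (J(R, C) = -9 + (R + (C + 121)) = -9 + (R + (121 + C)) = -9 + (121 + C + R) = 112 + C + R)
p = -22899/2809 (p = (-6402 - 1*16497)/(53²) = (-6402 - 16497)/2809 = -22899*1/2809 = -22899/2809 ≈ -8.1520)
1/(J(171, X(7, 3)) + p) = 1/((112 + (7 + 2*3) + 171) - 22899/2809) = 1/((112 + (7 + 6) + 171) - 22899/2809) = 1/((112 + 13 + 171) - 22899/2809) = 1/(296 - 22899/2809) = 1/(808565/2809) = 2809/808565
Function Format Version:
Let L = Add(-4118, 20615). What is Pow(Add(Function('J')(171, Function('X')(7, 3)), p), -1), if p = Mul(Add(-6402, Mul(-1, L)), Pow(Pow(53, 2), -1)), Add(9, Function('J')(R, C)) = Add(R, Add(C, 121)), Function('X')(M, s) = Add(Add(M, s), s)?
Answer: Rational(2809, 808565) ≈ 0.0034741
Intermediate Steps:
Function('X')(M, s) = Add(M, Mul(2, s))
L = 16497
Function('J')(R, C) = Add(112, C, R) (Function('J')(R, C) = Add(-9, Add(R, Add(C, 121))) = Add(-9, Add(R, Add(121, C))) = Add(-9, Add(121, C, R)) = Add(112, C, R))
p = Rational(-22899, 2809) (p = Mul(Add(-6402, Mul(-1, 16497)), Pow(Pow(53, 2), -1)) = Mul(Add(-6402, -16497), Pow(2809, -1)) = Mul(-22899, Rational(1, 2809)) = Rational(-22899, 2809) ≈ -8.1520)
Pow(Add(Function('J')(171, Function('X')(7, 3)), p), -1) = Pow(Add(Add(112, Add(7, Mul(2, 3)), 171), Rational(-22899, 2809)), -1) = Pow(Add(Add(112, Add(7, 6), 171), Rational(-22899, 2809)), -1) = Pow(Add(Add(112, 13, 171), Rational(-22899, 2809)), -1) = Pow(Add(296, Rational(-22899, 2809)), -1) = Pow(Rational(808565, 2809), -1) = Rational(2809, 808565)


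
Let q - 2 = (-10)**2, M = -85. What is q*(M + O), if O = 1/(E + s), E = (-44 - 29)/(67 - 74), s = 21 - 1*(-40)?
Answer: -2167143/250 ≈ -8668.6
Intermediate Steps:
s = 61 (s = 21 + 40 = 61)
q = 102 (q = 2 + (-10)**2 = 2 + 100 = 102)
E = 73/7 (E = -73/(-7) = -73*(-1/7) = 73/7 ≈ 10.429)
O = 7/500 (O = 1/(73/7 + 61) = 1/(500/7) = 7/500 ≈ 0.014000)
q*(M + O) = 102*(-85 + 7/500) = 102*(-42493/500) = -2167143/250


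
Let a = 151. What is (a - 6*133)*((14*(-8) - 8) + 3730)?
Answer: -2335670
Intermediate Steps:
(a - 6*133)*((14*(-8) - 8) + 3730) = (151 - 6*133)*((14*(-8) - 8) + 3730) = (151 - 798)*((-112 - 8) + 3730) = -647*(-120 + 3730) = -647*3610 = -2335670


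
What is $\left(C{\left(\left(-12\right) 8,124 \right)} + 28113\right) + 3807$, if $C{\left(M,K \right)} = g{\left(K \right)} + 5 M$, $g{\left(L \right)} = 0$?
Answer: $31440$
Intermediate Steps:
$C{\left(M,K \right)} = 5 M$ ($C{\left(M,K \right)} = 0 + 5 M = 5 M$)
$\left(C{\left(\left(-12\right) 8,124 \right)} + 28113\right) + 3807 = \left(5 \left(\left(-12\right) 8\right) + 28113\right) + 3807 = \left(5 \left(-96\right) + 28113\right) + 3807 = \left(-480 + 28113\right) + 3807 = 27633 + 3807 = 31440$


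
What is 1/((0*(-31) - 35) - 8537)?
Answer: -1/8572 ≈ -0.00011666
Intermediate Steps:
1/((0*(-31) - 35) - 8537) = 1/((0 - 35) - 8537) = 1/(-35 - 8537) = 1/(-8572) = -1/8572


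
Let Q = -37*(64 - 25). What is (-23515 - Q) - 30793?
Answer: -52865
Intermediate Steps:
Q = -1443 (Q = -37*39 = -1443)
(-23515 - Q) - 30793 = (-23515 - 1*(-1443)) - 30793 = (-23515 + 1443) - 30793 = -22072 - 30793 = -52865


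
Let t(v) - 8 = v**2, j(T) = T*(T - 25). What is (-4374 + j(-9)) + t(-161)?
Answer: 21861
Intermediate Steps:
j(T) = T*(-25 + T)
t(v) = 8 + v**2
(-4374 + j(-9)) + t(-161) = (-4374 - 9*(-25 - 9)) + (8 + (-161)**2) = (-4374 - 9*(-34)) + (8 + 25921) = (-4374 + 306) + 25929 = -4068 + 25929 = 21861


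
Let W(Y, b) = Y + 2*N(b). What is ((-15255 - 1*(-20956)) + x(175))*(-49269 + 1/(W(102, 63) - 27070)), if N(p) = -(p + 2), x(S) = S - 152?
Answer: -3821031480906/13549 ≈ -2.8202e+8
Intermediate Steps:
x(S) = -152 + S
N(p) = -2 - p (N(p) = -(2 + p) = -2 - p)
W(Y, b) = -4 + Y - 2*b (W(Y, b) = Y + 2*(-2 - b) = Y + (-4 - 2*b) = -4 + Y - 2*b)
((-15255 - 1*(-20956)) + x(175))*(-49269 + 1/(W(102, 63) - 27070)) = ((-15255 - 1*(-20956)) + (-152 + 175))*(-49269 + 1/((-4 + 102 - 2*63) - 27070)) = ((-15255 + 20956) + 23)*(-49269 + 1/((-4 + 102 - 126) - 27070)) = (5701 + 23)*(-49269 + 1/(-28 - 27070)) = 5724*(-49269 + 1/(-27098)) = 5724*(-49269 - 1/27098) = 5724*(-1335091363/27098) = -3821031480906/13549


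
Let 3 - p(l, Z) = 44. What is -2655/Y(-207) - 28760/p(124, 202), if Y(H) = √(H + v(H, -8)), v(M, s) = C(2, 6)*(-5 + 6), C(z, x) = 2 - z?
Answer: 28760/41 + 885*I*√23/23 ≈ 701.46 + 184.54*I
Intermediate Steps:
p(l, Z) = -41 (p(l, Z) = 3 - 1*44 = 3 - 44 = -41)
v(M, s) = 0 (v(M, s) = (2 - 1*2)*(-5 + 6) = (2 - 2)*1 = 0*1 = 0)
Y(H) = √H (Y(H) = √(H + 0) = √H)
-2655/Y(-207) - 28760/p(124, 202) = -2655*(-I*√23/69) - 28760/(-41) = -2655*(-I*√23/69) - 28760*(-1/41) = -(-885)*I*√23/23 + 28760/41 = 885*I*√23/23 + 28760/41 = 28760/41 + 885*I*√23/23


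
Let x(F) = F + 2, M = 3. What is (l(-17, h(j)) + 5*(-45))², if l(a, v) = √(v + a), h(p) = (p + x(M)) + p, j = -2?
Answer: 50609 - 1800*I ≈ 50609.0 - 1800.0*I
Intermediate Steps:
x(F) = 2 + F
h(p) = 5 + 2*p (h(p) = (p + (2 + 3)) + p = (p + 5) + p = (5 + p) + p = 5 + 2*p)
l(a, v) = √(a + v)
(l(-17, h(j)) + 5*(-45))² = (√(-17 + (5 + 2*(-2))) + 5*(-45))² = (√(-17 + (5 - 4)) - 225)² = (√(-17 + 1) - 225)² = (√(-16) - 225)² = (4*I - 225)² = (-225 + 4*I)²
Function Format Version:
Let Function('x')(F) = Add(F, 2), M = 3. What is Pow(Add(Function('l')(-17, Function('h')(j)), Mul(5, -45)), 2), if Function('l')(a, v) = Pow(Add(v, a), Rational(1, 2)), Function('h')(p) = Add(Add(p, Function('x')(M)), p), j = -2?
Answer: Add(50609, Mul(-1800, I)) ≈ Add(50609., Mul(-1800.0, I))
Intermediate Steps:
Function('x')(F) = Add(2, F)
Function('h')(p) = Add(5, Mul(2, p)) (Function('h')(p) = Add(Add(p, Add(2, 3)), p) = Add(Add(p, 5), p) = Add(Add(5, p), p) = Add(5, Mul(2, p)))
Function('l')(a, v) = Pow(Add(a, v), Rational(1, 2))
Pow(Add(Function('l')(-17, Function('h')(j)), Mul(5, -45)), 2) = Pow(Add(Pow(Add(-17, Add(5, Mul(2, -2))), Rational(1, 2)), Mul(5, -45)), 2) = Pow(Add(Pow(Add(-17, Add(5, -4)), Rational(1, 2)), -225), 2) = Pow(Add(Pow(Add(-17, 1), Rational(1, 2)), -225), 2) = Pow(Add(Pow(-16, Rational(1, 2)), -225), 2) = Pow(Add(Mul(4, I), -225), 2) = Pow(Add(-225, Mul(4, I)), 2)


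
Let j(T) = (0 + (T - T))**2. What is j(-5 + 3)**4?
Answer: 0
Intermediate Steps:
j(T) = 0 (j(T) = (0 + 0)**2 = 0**2 = 0)
j(-5 + 3)**4 = 0**4 = 0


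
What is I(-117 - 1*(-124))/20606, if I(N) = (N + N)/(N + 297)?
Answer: 7/3132112 ≈ 2.2349e-6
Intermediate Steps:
I(N) = 2*N/(297 + N) (I(N) = (2*N)/(297 + N) = 2*N/(297 + N))
I(-117 - 1*(-124))/20606 = (2*(-117 - 1*(-124))/(297 + (-117 - 1*(-124))))/20606 = (2*(-117 + 124)/(297 + (-117 + 124)))*(1/20606) = (2*7/(297 + 7))*(1/20606) = (2*7/304)*(1/20606) = (2*7*(1/304))*(1/20606) = (7/152)*(1/20606) = 7/3132112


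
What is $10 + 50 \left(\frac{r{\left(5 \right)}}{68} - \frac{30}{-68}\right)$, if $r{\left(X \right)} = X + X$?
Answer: $\frac{670}{17} \approx 39.412$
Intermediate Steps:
$r{\left(X \right)} = 2 X$
$10 + 50 \left(\frac{r{\left(5 \right)}}{68} - \frac{30}{-68}\right) = 10 + 50 \left(\frac{2 \cdot 5}{68} - \frac{30}{-68}\right) = 10 + 50 \left(10 \cdot \frac{1}{68} - - \frac{15}{34}\right) = 10 + 50 \left(\frac{5}{34} + \frac{15}{34}\right) = 10 + 50 \cdot \frac{10}{17} = 10 + \frac{500}{17} = \frac{670}{17}$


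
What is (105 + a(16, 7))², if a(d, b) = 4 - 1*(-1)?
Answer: 12100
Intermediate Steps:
a(d, b) = 5 (a(d, b) = 4 + 1 = 5)
(105 + a(16, 7))² = (105 + 5)² = 110² = 12100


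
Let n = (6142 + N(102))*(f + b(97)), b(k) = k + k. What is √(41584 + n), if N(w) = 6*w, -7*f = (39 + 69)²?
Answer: 2*I*√121302363/7 ≈ 3146.8*I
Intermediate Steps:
b(k) = 2*k
f = -11664/7 (f = -(39 + 69)²/7 = -⅐*108² = -⅐*11664 = -11664/7 ≈ -1666.3)
n = -69606724/7 (n = (6142 + 6*102)*(-11664/7 + 2*97) = (6142 + 612)*(-11664/7 + 194) = 6754*(-10306/7) = -69606724/7 ≈ -9.9438e+6)
√(41584 + n) = √(41584 - 69606724/7) = √(-69315636/7) = 2*I*√121302363/7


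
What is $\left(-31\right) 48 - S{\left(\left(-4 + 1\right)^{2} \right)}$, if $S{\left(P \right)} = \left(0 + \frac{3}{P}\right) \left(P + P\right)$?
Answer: $-1494$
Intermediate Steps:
$S{\left(P \right)} = 6$ ($S{\left(P \right)} = \frac{3}{P} 2 P = 6$)
$\left(-31\right) 48 - S{\left(\left(-4 + 1\right)^{2} \right)} = \left(-31\right) 48 - 6 = -1488 - 6 = -1494$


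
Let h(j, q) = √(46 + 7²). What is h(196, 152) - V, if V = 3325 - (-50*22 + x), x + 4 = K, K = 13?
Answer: -4416 + √95 ≈ -4406.3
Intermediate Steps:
x = 9 (x = -4 + 13 = 9)
V = 4416 (V = 3325 - (-50*22 + 9) = 3325 - (-1100 + 9) = 3325 - 1*(-1091) = 3325 + 1091 = 4416)
h(j, q) = √95 (h(j, q) = √(46 + 49) = √95)
h(196, 152) - V = √95 - 1*4416 = √95 - 4416 = -4416 + √95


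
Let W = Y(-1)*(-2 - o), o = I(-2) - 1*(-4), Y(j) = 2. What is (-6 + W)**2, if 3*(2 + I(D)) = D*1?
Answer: 1444/9 ≈ 160.44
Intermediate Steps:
I(D) = -2 + D/3 (I(D) = -2 + (D*1)/3 = -2 + D/3)
o = 4/3 (o = (-2 + (1/3)*(-2)) - 1*(-4) = (-2 - 2/3) + 4 = -8/3 + 4 = 4/3 ≈ 1.3333)
W = -20/3 (W = 2*(-2 - 1*4/3) = 2*(-2 - 4/3) = 2*(-10/3) = -20/3 ≈ -6.6667)
(-6 + W)**2 = (-6 - 20/3)**2 = (-38/3)**2 = 1444/9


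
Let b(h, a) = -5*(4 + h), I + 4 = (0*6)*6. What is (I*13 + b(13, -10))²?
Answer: 18769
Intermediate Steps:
I = -4 (I = -4 + (0*6)*6 = -4 + 0*6 = -4 + 0 = -4)
b(h, a) = -20 - 5*h
(I*13 + b(13, -10))² = (-4*13 + (-20 - 5*13))² = (-52 + (-20 - 65))² = (-52 - 85)² = (-137)² = 18769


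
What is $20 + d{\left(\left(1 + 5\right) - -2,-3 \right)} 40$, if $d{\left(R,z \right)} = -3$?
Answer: $-100$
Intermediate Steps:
$20 + d{\left(\left(1 + 5\right) - -2,-3 \right)} 40 = 20 - 120 = -100$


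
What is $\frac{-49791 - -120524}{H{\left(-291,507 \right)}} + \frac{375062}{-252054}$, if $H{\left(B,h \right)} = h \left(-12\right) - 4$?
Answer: $- \frac{10055956519}{767252376} \approx -13.106$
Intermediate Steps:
$H{\left(B,h \right)} = -4 - 12 h$ ($H{\left(B,h \right)} = - 12 h - 4 = -4 - 12 h$)
$\frac{-49791 - -120524}{H{\left(-291,507 \right)}} + \frac{375062}{-252054} = \frac{-49791 - -120524}{-4 - 6084} + \frac{375062}{-252054} = \frac{-49791 + 120524}{-4 - 6084} + 375062 \left(- \frac{1}{252054}\right) = \frac{70733}{-6088} - \frac{187531}{126027} = 70733 \left(- \frac{1}{6088}\right) - \frac{187531}{126027} = - \frac{70733}{6088} - \frac{187531}{126027} = - \frac{10055956519}{767252376}$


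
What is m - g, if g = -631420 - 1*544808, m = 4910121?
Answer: 6086349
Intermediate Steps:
g = -1176228 (g = -631420 - 544808 = -1176228)
m - g = 4910121 - 1*(-1176228) = 4910121 + 1176228 = 6086349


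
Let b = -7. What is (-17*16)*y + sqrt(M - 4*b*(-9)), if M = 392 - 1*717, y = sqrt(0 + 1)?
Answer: -272 + I*sqrt(577) ≈ -272.0 + 24.021*I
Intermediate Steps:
y = 1 (y = sqrt(1) = 1)
M = -325 (M = 392 - 717 = -325)
(-17*16)*y + sqrt(M - 4*b*(-9)) = -17*16*1 + sqrt(-325 - 4*(-7)*(-9)) = -272*1 + sqrt(-325 + 28*(-9)) = -272 + sqrt(-325 - 252) = -272 + sqrt(-577) = -272 + I*sqrt(577)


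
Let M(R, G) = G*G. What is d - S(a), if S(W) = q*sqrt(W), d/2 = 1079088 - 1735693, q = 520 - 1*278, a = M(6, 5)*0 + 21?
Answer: -1313210 - 242*sqrt(21) ≈ -1.3143e+6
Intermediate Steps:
M(R, G) = G**2
a = 21 (a = 5**2*0 + 21 = 25*0 + 21 = 0 + 21 = 21)
q = 242 (q = 520 - 278 = 242)
d = -1313210 (d = 2*(1079088 - 1735693) = 2*(-656605) = -1313210)
S(W) = 242*sqrt(W)
d - S(a) = -1313210 - 242*sqrt(21)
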